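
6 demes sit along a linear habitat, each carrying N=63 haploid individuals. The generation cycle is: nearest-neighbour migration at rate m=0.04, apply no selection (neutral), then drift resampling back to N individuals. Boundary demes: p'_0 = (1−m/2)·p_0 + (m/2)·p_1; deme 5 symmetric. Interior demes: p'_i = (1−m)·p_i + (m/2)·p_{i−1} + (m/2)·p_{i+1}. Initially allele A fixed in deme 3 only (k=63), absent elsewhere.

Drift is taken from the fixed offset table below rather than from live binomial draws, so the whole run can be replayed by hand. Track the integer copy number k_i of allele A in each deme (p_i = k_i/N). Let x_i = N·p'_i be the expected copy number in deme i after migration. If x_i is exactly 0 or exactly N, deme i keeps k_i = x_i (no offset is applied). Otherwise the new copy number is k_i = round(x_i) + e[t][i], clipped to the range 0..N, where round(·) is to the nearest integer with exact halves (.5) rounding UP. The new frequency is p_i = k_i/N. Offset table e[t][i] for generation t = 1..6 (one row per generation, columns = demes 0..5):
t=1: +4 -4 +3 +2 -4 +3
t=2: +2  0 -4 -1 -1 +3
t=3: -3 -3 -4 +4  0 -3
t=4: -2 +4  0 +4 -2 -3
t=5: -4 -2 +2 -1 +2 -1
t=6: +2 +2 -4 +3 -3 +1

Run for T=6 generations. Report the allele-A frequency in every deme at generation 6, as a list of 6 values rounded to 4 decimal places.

[0.0000, 0.0317, 0.0159, 0.9683, 0.0159, 0.0159]

t=0: k=[0 0 0 63 0 0]
t=1: x=[0.0000 0.0000 1.2600 60.4800 1.2600 0.0000] k=[0 0 4 62 0 0]
t=2: x=[0.0000 0.0800 5.0800 59.6000 1.2400 0.0000] k=[0 0 1 59 0 0]
t=3: x=[0.0000 0.0200 2.1400 56.6600 1.1800 0.0000] k=[0 0 0 61 1 0]
t=4: x=[0.0000 0.0000 1.2200 58.5800 2.1800 0.0200] k=[0 0 1 63 0 0]
t=5: x=[0.0000 0.0200 2.2200 60.5000 1.2600 0.0000] k=[0 0 4 60 3 0]
t=6: x=[0.0000 0.0800 5.0400 57.7400 4.0800 0.0600] k=[0 2 1 61 1 1]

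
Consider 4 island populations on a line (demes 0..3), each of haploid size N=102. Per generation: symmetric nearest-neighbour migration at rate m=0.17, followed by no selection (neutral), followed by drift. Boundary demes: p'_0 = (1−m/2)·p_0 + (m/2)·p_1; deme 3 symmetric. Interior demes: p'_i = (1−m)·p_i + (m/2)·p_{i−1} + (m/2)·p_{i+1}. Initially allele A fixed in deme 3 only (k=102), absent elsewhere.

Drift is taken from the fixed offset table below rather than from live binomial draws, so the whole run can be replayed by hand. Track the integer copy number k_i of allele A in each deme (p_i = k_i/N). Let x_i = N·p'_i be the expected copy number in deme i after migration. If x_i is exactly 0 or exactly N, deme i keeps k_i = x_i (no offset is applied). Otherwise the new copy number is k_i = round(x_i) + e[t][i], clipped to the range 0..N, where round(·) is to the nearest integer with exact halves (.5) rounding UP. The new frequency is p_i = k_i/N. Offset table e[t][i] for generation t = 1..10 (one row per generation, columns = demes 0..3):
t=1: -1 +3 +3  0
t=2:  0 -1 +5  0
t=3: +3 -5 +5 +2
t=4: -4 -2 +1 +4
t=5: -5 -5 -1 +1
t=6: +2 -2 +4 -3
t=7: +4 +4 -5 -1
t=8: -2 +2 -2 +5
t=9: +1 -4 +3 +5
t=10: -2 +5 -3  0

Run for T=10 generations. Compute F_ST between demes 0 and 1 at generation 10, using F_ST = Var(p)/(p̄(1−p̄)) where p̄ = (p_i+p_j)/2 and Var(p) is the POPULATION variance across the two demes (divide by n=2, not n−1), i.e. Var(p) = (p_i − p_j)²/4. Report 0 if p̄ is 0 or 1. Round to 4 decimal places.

0.0585

t=0: k=[0 0 0 102]
t=1: x=[0.0000 0.0000 8.6700 93.3300] k=[0 0 12 93]
t=2: x=[0.0000 1.0200 17.8650 86.1150] k=[0 0 23 86]
t=3: x=[0.0000 1.9550 26.4000 80.6450] k=[0 0 31 83]
t=4: x=[0.0000 2.6350 32.7850 78.5800] k=[0 1 34 83]
t=5: x=[0.0850 3.7200 35.3600 78.8350] k=[0 0 34 80]
t=6: x=[0.0000 2.8900 35.0200 76.0900] k=[0 1 39 73]
t=7: x=[0.0850 4.1450 38.6600 70.1100] k=[4 8 34 69]
t=8: x=[4.3400 9.8700 34.7650 66.0250] k=[2 12 33 71]
t=9: x=[2.8500 12.9350 34.4450 67.7700] k=[4 9 37 73]
t=10: x=[4.4250 10.9550 37.6800 69.9400] k=[2 16 35 70]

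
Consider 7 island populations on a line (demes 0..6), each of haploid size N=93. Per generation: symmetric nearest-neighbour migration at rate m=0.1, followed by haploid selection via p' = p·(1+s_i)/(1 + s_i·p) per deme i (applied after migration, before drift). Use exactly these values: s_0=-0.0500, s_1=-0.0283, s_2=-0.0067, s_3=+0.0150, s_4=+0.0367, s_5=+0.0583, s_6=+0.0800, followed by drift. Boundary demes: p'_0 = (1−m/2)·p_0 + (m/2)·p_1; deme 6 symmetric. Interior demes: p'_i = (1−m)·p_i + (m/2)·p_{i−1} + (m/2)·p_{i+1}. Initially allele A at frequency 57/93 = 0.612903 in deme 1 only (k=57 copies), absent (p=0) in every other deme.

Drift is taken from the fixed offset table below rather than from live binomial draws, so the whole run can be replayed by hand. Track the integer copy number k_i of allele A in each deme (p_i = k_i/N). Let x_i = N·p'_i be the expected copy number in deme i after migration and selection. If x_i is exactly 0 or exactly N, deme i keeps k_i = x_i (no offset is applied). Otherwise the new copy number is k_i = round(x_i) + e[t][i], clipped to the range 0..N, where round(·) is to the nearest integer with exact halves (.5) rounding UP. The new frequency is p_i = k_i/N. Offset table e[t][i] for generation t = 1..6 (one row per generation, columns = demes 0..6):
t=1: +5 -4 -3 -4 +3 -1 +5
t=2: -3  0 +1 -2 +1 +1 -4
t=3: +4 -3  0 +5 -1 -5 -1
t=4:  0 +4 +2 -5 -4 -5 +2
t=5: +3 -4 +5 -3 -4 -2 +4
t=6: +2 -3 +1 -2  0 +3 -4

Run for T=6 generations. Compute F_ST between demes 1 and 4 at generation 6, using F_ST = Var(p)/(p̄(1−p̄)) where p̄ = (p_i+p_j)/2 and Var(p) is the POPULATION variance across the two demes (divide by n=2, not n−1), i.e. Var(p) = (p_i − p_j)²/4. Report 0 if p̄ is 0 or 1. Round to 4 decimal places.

0.1481

t=0: k=[0 57 0 0 0 0 0]
t=1: x=[2.7117 50.6387 2.8315 0.0000 0.0000 0.0000 0.0000] k=[8 47 0 0 0 0 0]
t=2: x=[9.5033 42.0378 2.3347 0.0000 0.0000 0.0000 0.0000] k=[7 42 3 0 0 0 0]
t=3: x=[8.3518 37.6550 4.7695 0.1522 0.0000 0.0000 0.0000] k=[12 35 5 5 0 0 0]
t=4: x=[12.5814 31.7470 6.4595 4.8176 0.2591 0.0000 0.0000] k=[13 36 8 0 0 0 0]
t=5: x=[13.5455 32.8376 8.9455 0.4060 0.0000 0.0000 0.0000] k=[17 29 14 0 0 0 0]
t=6: x=[16.8797 27.0955 13.9700 0.7104 0.0000 0.0000 0.0000] k=[19 24 15 0 0 0 0]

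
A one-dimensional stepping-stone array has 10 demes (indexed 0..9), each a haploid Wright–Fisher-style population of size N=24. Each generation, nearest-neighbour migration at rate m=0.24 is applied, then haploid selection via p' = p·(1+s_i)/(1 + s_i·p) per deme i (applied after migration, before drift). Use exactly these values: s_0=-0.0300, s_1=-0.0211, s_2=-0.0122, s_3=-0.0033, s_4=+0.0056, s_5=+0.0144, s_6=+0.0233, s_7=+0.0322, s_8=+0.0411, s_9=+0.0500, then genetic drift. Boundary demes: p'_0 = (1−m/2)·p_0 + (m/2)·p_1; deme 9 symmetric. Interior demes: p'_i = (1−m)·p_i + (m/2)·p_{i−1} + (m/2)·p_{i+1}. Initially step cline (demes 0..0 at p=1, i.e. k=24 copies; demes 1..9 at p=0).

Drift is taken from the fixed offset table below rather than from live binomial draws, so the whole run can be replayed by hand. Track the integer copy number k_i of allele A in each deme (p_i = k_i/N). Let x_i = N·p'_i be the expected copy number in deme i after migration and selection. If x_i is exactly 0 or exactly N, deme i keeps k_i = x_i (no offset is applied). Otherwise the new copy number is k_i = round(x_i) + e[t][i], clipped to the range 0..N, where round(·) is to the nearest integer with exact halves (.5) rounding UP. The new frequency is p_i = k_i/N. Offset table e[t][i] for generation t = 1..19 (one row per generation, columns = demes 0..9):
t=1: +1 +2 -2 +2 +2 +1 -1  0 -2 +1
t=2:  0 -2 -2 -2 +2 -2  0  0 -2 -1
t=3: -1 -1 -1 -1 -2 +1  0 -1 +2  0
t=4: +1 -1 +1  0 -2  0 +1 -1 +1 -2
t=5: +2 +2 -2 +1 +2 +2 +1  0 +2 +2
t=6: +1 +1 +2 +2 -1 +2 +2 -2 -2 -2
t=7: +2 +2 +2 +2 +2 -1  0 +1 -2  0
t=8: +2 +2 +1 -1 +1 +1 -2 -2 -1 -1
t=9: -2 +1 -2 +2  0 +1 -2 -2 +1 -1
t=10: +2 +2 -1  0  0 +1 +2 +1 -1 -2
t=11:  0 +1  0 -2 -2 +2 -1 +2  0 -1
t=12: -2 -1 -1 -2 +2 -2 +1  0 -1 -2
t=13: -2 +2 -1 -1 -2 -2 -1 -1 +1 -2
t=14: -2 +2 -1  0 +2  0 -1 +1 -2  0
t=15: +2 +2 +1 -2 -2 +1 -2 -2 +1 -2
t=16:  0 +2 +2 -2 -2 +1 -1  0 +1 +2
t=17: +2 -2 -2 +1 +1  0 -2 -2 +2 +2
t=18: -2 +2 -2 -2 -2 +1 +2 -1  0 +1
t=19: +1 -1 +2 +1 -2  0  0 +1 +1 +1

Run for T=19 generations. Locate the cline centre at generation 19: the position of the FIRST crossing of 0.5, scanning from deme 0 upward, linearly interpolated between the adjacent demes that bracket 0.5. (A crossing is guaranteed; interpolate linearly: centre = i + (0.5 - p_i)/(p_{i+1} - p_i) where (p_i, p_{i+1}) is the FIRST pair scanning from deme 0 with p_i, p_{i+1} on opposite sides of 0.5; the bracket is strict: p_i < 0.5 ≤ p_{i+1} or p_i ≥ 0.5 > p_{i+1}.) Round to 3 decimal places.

t=0: k=[24 0 0 0 0 0 0 0 0 0]
t=1: x=[21.0419 2.8264 0.0000 0.0000 0.0000 0.0000 0.0000 0.0000 0.0000 0.0000] k=[22 5 0 0 0 0 0 0 0 0]
t=2: x=[19.8566 6.3400 0.5929 0.0000 0.0000 0.0000 0.0000 0.0000 0.0000 0.0000] k=[20 4 0 0 0 0 0 0 0 0]
t=3: x=[17.9431 5.3508 0.4743 0.0000 0.0000 0.0000 0.0000 0.0000 0.0000 0.0000] k=[17 4 0 0 0 0 0 0 0 0]
t=4: x=[15.2715 4.9951 0.4743 0.0000 0.0000 0.0000 0.0000 0.0000 0.0000 0.0000] k=[16 4 1 0 0 0 0 0 0 0]
t=5: x=[14.3850 4.9951 1.2256 0.1196 0.0000 0.0000 0.0000 0.0000 0.0000 0.0000] k=[16 7 0 1 0 0 0 0 0 0]
t=6: x=[14.7474 7.1326 0.9488 0.7576 0.1207 0.0000 0.0000 0.0000 0.0000 0.0000] k=[16 8 3 3 0 0 0 0 0 0]
t=7: x=[14.8683 8.2442 3.5626 2.6322 0.3620 0.0000 0.0000 0.0000 0.0000 0.0000] k=[17 10 6 5 2 0 0 0 0 0]
t=8: x=[15.9984 10.2346 6.3028 4.7474 2.1308 0.2434 0.0000 0.0000 0.0000 0.0000] k=[18 12 7 4 3 1 0 0 0 0]
t=9: x=[17.1316 11.9920 7.1781 4.2285 2.8942 1.1354 0.1228 0.0000 0.0000 0.0000] k=[15 13 5 6 3 2 0 0 0 0]
t=10: x=[14.5863 12.1521 6.0244 5.5060 3.2557 1.9049 0.2455 0.0000 0.0000 0.0000] k=[17 14 5 6 3 3 2 0 0 0]
t=11: x=[16.4837 13.1534 6.1437 5.5060 3.3762 2.9164 1.9203 0.2476 0.0000 0.0000] k=[16 14 6 4 1 5 1 2 0 0]
t=12: x=[15.5944 13.1534 6.6608 3.8693 1.8495 4.0883 1.6347 1.6891 0.2498 0.0000] k=[14 12 6 2 4 2 3 2 0 0]
t=13: x=[13.5808 11.3923 6.1835 2.7120 3.5368 2.3906 2.8168 1.9357 0.2498 0.0000] k=[12 13 5 2 2 0 2 1 1 0]
t=14: x=[11.9372 11.7921 5.5475 2.3530 1.7691 0.4868 1.6755 1.1543 0.9148 0.1260] k=[10 14 5 2 4 0 1 2 0 0]
t=15: x=[10.3005 12.3122 5.6667 2.5923 3.2958 0.6084 1.0223 1.6891 0.2498 0.0000] k=[12 14 7 1 1 2 0 0 1 0]
t=16: x=[12.0573 12.7927 7.0587 1.7147 1.1260 1.6620 0.2455 0.1238 0.7902 0.1260] k=[12 15 9 0 0 3 0 0 2 2]
t=17: x=[12.1773 13.7951 8.5722 1.0766 0.3620 2.3097 0.3683 0.2476 1.8268 2.0913] k=[14 12 7 2 1 2 0 0 4 4]
t=18: x=[13.5808 11.5122 6.9393 2.4727 1.2466 1.6620 0.2455 0.4951 3.6427 4.1653] k=[12 14 5 0 0 3 2 0 4 5]
t=19: x=[12.0573 12.5524 5.4283 0.5981 0.3620 2.5524 1.9203 0.7425 3.7661 5.0724] k=[13 12 7 2 0 3 2 2 5 6]

1.000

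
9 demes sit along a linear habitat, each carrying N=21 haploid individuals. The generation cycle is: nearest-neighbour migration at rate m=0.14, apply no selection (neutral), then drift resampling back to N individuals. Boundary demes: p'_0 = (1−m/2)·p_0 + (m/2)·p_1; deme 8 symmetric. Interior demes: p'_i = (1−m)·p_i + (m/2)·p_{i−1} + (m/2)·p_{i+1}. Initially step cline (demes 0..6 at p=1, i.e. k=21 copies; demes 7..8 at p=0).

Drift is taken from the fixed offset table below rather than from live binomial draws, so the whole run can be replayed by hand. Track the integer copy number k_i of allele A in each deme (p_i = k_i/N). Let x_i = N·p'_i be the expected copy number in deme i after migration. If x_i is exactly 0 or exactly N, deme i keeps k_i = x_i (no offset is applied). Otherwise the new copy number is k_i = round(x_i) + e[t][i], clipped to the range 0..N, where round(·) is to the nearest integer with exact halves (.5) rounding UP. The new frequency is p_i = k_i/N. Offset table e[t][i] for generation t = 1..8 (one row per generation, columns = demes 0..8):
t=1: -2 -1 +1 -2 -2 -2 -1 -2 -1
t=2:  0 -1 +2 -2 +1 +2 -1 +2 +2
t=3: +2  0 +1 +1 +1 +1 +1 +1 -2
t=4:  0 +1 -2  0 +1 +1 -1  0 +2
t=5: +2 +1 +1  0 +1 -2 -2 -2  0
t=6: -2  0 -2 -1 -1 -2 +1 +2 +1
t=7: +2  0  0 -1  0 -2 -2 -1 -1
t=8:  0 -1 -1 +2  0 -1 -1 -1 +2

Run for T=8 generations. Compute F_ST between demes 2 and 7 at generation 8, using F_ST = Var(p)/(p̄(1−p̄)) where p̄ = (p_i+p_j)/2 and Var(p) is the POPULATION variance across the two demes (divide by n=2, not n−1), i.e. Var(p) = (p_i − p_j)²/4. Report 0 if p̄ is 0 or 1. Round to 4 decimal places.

t=0: k=[21 21 21 21 21 21 21 0 0]
t=1: x=[21.0000 21.0000 21.0000 21.0000 21.0000 21.0000 19.5300 1.4700 0.0000] k=[21 21 21 21 21 21 19 0 0]
t=2: x=[21.0000 21.0000 21.0000 21.0000 21.0000 20.8600 17.8100 1.3300 0.0000] k=[21 21 21 21 21 21 17 3 0]
t=3: x=[21.0000 21.0000 21.0000 21.0000 21.0000 20.7200 16.3000 3.7700 0.2100] k=[21 21 21 21 21 21 17 5 0]
t=4: x=[21.0000 21.0000 21.0000 21.0000 21.0000 20.7200 16.4400 5.4900 0.3500] k=[21 21 21 21 21 21 15 5 2]
t=5: x=[21.0000 21.0000 21.0000 21.0000 21.0000 20.5800 14.7200 5.4900 2.2100] k=[21 21 21 21 21 19 13 3 2]
t=6: x=[21.0000 21.0000 21.0000 21.0000 20.8600 18.7200 12.7200 3.6300 2.0700] k=[21 21 21 21 20 17 14 6 3]
t=7: x=[21.0000 21.0000 21.0000 20.9300 19.8600 17.0000 13.6500 6.3500 3.2100] k=[21 21 21 20 20 15 12 5 2]
t=8: x=[21.0000 21.0000 20.9300 20.0700 19.6500 15.1400 11.7200 5.2800 2.2100] k=[21 21 20 21 20 14 11 4 4]

0.5926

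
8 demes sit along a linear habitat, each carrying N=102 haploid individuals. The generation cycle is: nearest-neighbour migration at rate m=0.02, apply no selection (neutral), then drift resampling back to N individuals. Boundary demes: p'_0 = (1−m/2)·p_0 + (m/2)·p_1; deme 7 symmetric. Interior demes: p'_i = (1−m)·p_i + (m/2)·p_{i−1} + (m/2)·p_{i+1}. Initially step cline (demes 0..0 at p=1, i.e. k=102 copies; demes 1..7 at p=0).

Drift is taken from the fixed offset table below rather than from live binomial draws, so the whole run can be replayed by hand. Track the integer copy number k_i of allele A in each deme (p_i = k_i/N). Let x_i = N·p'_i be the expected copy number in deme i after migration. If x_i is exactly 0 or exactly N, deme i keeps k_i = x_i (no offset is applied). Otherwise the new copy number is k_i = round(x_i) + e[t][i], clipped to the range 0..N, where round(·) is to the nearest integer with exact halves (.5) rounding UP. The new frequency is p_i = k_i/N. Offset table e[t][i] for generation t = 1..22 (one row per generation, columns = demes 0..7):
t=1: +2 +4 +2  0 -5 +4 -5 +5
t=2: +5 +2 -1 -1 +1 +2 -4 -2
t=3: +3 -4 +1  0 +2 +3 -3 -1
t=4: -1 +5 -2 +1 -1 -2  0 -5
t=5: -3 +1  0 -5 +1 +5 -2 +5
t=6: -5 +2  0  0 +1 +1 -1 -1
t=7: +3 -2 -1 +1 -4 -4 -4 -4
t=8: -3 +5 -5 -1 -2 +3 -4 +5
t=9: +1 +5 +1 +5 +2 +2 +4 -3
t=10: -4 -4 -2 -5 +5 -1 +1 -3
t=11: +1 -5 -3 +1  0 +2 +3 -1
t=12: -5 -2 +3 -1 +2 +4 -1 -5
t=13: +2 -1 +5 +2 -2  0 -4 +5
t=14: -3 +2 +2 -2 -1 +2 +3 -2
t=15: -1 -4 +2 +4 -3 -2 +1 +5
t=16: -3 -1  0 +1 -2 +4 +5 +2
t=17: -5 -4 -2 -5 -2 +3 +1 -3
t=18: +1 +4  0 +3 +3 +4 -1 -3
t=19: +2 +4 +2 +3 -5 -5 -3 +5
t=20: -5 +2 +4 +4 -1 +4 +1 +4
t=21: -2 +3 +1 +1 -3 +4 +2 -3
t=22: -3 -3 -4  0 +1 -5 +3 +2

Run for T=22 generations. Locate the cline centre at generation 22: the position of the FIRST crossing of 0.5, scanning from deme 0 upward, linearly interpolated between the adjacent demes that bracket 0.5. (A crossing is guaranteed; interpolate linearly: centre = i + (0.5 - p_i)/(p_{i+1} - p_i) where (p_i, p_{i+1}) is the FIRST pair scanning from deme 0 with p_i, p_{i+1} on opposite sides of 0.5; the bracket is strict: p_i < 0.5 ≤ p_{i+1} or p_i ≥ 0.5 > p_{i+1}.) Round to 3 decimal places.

0.094

t=0: k=[102 0 0 0 0 0 0 0]
t=1: x=[100.9800 1.0200 0.0000 0.0000 0.0000 0.0000 0.0000 0.0000] k=[102 5 0 0 0 0 0 0]
t=2: x=[101.0300 5.9200 0.0500 0.0000 0.0000 0.0000 0.0000 0.0000] k=[102 8 0 0 0 0 0 0]
t=3: x=[101.0600 8.8600 0.0800 0.0000 0.0000 0.0000 0.0000 0.0000] k=[102 5 1 0 0 0 0 0]
t=4: x=[101.0300 5.9300 1.0300 0.0100 0.0000 0.0000 0.0000 0.0000] k=[100 11 0 1 0 0 0 0]
t=5: x=[99.1100 11.7800 0.1200 0.9800 0.0100 0.0000 0.0000 0.0000] k=[96 13 0 0 1 0 0 0]
t=6: x=[95.1700 13.7000 0.1300 0.0100 0.9800 0.0100 0.0000 0.0000] k=[90 16 0 0 2 1 0 0]
t=7: x=[89.2600 16.5800 0.1600 0.0200 1.9700 1.0000 0.0100 0.0000] k=[92 15 0 1 0 0 0 0]
t=8: x=[91.2300 15.6200 0.1600 0.9800 0.0100 0.0000 0.0000 0.0000] k=[88 21 0 0 0 0 0 0]
t=9: x=[87.3300 21.4600 0.2100 0.0000 0.0000 0.0000 0.0000 0.0000] k=[88 26 1 0 0 0 0 0]
t=10: x=[87.3800 26.3700 1.2400 0.0100 0.0000 0.0000 0.0000 0.0000] k=[83 22 0 0 0 0 0 0]
t=11: x=[82.3900 22.3900 0.2200 0.0000 0.0000 0.0000 0.0000 0.0000] k=[83 17 0 0 0 0 0 0]
t=12: x=[82.3400 17.4900 0.1700 0.0000 0.0000 0.0000 0.0000 0.0000] k=[77 15 3 0 0 0 0 0]
t=13: x=[76.3800 15.5000 3.0900 0.0300 0.0000 0.0000 0.0000 0.0000] k=[78 15 8 2 0 0 0 0]
t=14: x=[77.3700 15.5600 8.0100 2.0400 0.0200 0.0000 0.0000 0.0000] k=[74 18 10 0 0 0 0 0]
t=15: x=[73.4400 18.4800 9.9800 0.1000 0.0000 0.0000 0.0000 0.0000] k=[72 14 12 4 0 0 0 0]
t=16: x=[71.4200 14.5600 11.9400 4.0400 0.0400 0.0000 0.0000 0.0000] k=[68 14 12 5 0 0 0 0]
t=17: x=[67.4600 14.5200 11.9500 5.0200 0.0500 0.0000 0.0000 0.0000] k=[62 11 10 0 0 0 0 0]
t=18: x=[61.4900 11.5000 9.9100 0.1000 0.0000 0.0000 0.0000 0.0000] k=[62 16 10 3 0 0 0 0]
t=19: x=[61.5400 16.4000 9.9900 3.0400 0.0300 0.0000 0.0000 0.0000] k=[64 20 12 6 0 0 0 0]
t=20: x=[63.5600 20.3600 12.0200 6.0000 0.0600 0.0000 0.0000 0.0000] k=[59 22 16 10 0 0 0 0]
t=21: x=[58.6300 22.3100 16.0000 9.9600 0.1000 0.0000 0.0000 0.0000] k=[57 25 17 11 0 0 0 0]
t=22: x=[56.6800 25.2400 17.0200 10.9500 0.1100 0.0000 0.0000 0.0000] k=[54 22 13 11 1 0 0 0]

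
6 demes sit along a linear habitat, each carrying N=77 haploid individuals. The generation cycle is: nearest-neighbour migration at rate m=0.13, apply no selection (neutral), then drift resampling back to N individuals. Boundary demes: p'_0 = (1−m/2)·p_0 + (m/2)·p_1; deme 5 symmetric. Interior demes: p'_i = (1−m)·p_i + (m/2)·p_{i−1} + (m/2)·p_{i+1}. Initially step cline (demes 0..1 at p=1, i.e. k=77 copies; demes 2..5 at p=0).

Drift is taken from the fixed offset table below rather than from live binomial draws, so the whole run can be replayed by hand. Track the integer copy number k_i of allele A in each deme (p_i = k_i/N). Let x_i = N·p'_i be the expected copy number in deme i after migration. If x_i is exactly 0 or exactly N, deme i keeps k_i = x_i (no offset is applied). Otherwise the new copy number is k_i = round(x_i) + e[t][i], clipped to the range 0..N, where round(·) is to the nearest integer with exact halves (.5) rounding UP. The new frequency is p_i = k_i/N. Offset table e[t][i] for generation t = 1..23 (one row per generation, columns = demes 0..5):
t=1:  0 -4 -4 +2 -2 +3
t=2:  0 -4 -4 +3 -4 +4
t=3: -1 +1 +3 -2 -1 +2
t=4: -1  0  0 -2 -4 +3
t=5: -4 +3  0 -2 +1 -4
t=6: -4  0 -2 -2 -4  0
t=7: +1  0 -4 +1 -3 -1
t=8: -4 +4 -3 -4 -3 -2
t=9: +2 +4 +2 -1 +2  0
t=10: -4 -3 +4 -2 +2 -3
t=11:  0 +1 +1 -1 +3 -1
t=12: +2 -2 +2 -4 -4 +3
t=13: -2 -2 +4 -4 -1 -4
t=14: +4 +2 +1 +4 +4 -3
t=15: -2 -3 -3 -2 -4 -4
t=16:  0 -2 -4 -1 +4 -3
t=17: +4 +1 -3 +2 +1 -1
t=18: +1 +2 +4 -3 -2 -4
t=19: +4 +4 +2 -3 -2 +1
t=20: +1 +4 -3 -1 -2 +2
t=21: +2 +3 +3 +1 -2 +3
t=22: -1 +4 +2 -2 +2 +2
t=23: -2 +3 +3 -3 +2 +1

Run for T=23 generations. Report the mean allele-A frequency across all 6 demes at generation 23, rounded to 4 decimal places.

t=0: k=[77 77 0 0 0 0]
t=1: x=[77.0000 71.9950 5.0050 0.0000 0.0000 0.0000] k=[77 68 1 0 0 0]
t=2: x=[76.4150 64.2300 5.2900 0.0650 0.0000 0.0000] k=[76 60 1 3 0 0]
t=3: x=[74.9600 57.2050 4.9650 2.6750 0.1950 0.0000] k=[74 58 8 1 0 0]
t=4: x=[72.9600 55.7900 10.7950 1.3900 0.0650 0.0000] k=[72 56 11 0 0 0]
t=5: x=[70.9600 54.1150 13.2100 0.7150 0.0000 0.0000] k=[67 57 13 0 0 0]
t=6: x=[66.3500 54.7900 15.0150 0.8450 0.0000 0.0000] k=[62 55 13 0 0 0]
t=7: x=[61.5450 52.7250 14.8850 0.8450 0.0000 0.0000] k=[63 53 11 2 0 0]
t=8: x=[62.3500 50.9200 13.1450 2.4550 0.1300 0.0000] k=[58 55 10 0 0 0]
t=9: x=[57.8050 52.2700 12.2750 0.6500 0.0000 0.0000] k=[60 56 14 0 0 0]
t=10: x=[59.7400 53.5300 15.8200 0.9100 0.0000 0.0000] k=[56 51 20 0 0 0]
t=11: x=[55.6750 49.3100 20.7150 1.3000 0.0000 0.0000] k=[56 50 22 0 0 0]
t=12: x=[55.6100 48.5700 22.3900 1.4300 0.0000 0.0000] k=[58 47 24 0 0 0]
t=13: x=[57.2850 46.2200 23.9350 1.5600 0.0000 0.0000] k=[55 44 28 0 0 0]
t=14: x=[54.2850 43.6750 27.2200 1.8200 0.0000 0.0000] k=[58 46 28 6 0 0]
t=15: x=[57.2200 45.6100 27.7400 7.0400 0.3900 0.0000] k=[55 43 25 5 0 0]
t=16: x=[54.2200 42.6100 24.8700 5.9750 0.3250 0.0000] k=[54 41 21 5 4 0]
t=17: x=[53.1550 40.5450 21.2600 5.9750 3.8050 0.2600] k=[57 42 18 8 5 0]
t=18: x=[56.0250 41.4150 18.9100 8.4550 4.8700 0.3250] k=[57 43 23 5 3 0]
t=19: x=[56.0900 42.6100 23.1300 6.0400 2.9350 0.1950] k=[60 47 25 3 1 1]
t=20: x=[59.1550 46.4150 25.0000 4.3000 1.1300 1.0000] k=[60 50 22 3 0 3]
t=21: x=[59.3500 48.8300 22.5850 4.0400 0.3900 2.8050] k=[61 52 26 5 0 6]
t=22: x=[60.4150 50.8950 26.3250 6.0400 0.7150 5.6100] k=[59 55 28 4 3 8]
t=23: x=[58.7400 53.5050 28.1950 5.4950 3.3900 7.6750] k=[57 57 31 2 5 9]

0.3485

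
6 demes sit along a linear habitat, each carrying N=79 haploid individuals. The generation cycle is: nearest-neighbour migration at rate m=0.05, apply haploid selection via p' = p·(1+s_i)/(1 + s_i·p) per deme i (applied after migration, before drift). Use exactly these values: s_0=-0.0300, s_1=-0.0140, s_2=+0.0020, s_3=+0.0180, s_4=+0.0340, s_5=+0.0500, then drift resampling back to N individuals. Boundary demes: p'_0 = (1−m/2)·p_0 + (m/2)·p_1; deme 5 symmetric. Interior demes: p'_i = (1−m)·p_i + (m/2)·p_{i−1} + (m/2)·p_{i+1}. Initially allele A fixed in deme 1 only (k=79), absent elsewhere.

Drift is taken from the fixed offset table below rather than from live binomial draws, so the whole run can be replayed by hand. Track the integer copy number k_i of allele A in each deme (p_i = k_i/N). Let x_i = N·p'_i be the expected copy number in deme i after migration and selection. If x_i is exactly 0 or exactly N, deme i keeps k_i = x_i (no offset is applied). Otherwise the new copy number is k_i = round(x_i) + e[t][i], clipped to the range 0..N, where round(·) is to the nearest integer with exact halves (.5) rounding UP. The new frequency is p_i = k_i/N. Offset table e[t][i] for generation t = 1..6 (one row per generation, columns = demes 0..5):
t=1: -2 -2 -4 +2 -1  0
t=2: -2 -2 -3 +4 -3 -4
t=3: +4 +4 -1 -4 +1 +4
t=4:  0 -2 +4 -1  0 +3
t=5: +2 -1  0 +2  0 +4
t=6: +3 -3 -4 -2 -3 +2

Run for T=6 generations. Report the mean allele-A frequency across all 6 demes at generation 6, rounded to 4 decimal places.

0.1498

t=0: k=[0 79 0 0 0 0]
t=1: x=[1.9172 74.9968 1.9789 0.0000 0.0000 0.0000] k=[0 73 0 0 0 0]
t=2: x=[1.7715 69.2299 1.8286 0.0000 0.0000 0.0000] k=[0 67 0 0 0 0]
t=3: x=[1.6258 63.4749 1.6783 0.0000 0.0000 0.0000] k=[6 67 1 0 0 0]
t=4: x=[7.3202 63.6514 2.6301 0.0254 0.0000 0.0000] k=[7 62 7 0 0 0]
t=5: x=[8.1497 59.0404 8.2147 0.1781 0.0000 0.0000] k=[10 58 8 2 0 0]
t=6: x=[10.9104 55.3169 9.1161 2.1368 0.0517 0.0000] k=[14 52 5 0 0 0]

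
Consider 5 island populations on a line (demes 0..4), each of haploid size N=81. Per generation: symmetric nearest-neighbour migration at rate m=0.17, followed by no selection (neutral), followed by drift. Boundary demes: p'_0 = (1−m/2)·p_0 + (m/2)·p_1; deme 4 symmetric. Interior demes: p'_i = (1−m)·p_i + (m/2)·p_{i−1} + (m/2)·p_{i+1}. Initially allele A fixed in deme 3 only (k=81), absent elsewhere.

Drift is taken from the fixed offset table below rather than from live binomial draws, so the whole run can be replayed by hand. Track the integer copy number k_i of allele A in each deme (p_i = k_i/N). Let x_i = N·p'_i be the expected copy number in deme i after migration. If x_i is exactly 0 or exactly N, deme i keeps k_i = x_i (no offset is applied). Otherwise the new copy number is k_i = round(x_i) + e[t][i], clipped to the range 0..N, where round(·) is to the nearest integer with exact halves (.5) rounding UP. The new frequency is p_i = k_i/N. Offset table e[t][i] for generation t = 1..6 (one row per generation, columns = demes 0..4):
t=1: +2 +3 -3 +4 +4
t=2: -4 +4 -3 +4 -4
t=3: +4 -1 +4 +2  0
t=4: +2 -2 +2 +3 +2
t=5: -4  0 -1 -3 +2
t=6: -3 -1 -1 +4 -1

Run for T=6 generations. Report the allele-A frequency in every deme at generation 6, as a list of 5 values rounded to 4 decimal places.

t=0: k=[0 0 0 81 0]
t=1: x=[0.0000 0.0000 6.8850 67.2300 6.8850] k=[0 0 4 71 11]
t=2: x=[0.0000 0.3400 9.3550 60.2050 16.1000] k=[0 4 6 64 12]
t=3: x=[0.3400 3.8300 10.7600 54.6500 16.4200] k=[4 3 15 57 16]
t=4: x=[3.9150 4.1050 17.5500 49.9450 19.4850] k=[6 2 20 53 21]
t=5: x=[5.6600 3.8700 21.2750 47.4750 23.7200] k=[2 4 20 44 26]
t=6: x=[2.1700 5.1900 20.6800 40.4300 27.5300] k=[0 4 20 44 27]

[0.0000, 0.0494, 0.2469, 0.5432, 0.3333]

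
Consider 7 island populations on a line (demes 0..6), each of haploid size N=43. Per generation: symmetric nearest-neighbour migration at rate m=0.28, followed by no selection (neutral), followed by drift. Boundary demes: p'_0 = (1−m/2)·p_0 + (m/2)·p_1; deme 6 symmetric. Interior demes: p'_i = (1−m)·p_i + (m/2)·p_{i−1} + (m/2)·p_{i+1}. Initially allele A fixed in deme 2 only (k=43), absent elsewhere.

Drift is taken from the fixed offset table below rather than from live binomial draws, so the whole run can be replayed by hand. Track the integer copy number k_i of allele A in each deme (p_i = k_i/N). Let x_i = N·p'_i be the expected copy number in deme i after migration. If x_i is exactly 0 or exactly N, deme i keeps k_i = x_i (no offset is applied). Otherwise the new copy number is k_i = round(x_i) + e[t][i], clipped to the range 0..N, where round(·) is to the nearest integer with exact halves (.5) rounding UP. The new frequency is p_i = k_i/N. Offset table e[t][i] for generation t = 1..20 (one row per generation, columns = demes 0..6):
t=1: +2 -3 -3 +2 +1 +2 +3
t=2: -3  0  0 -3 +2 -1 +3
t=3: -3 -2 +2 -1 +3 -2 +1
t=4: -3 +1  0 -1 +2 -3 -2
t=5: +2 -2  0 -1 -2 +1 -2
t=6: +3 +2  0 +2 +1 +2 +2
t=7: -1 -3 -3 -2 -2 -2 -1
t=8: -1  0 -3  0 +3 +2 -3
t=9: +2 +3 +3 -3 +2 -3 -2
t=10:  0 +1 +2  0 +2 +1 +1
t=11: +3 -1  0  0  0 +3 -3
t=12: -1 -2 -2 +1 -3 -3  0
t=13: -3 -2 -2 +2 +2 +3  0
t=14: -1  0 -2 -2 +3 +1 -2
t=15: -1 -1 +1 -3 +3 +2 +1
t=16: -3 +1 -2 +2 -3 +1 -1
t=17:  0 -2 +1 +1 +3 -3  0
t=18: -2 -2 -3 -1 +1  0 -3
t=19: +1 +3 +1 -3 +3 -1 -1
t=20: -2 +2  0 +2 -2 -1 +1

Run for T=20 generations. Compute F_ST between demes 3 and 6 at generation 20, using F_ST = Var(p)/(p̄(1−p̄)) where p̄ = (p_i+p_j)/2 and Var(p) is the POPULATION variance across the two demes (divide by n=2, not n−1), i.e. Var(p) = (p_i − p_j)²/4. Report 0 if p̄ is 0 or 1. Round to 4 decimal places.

0.0256

t=0: k=[0 0 43 0 0 0 0]
t=1: x=[0.0000 6.0200 30.9600 6.0200 0.0000 0.0000 0.0000] k=[0 3 28 8 0 0 0]
t=2: x=[0.4200 6.0800 21.7000 9.6800 1.1200 0.0000 0.0000] k=[0 6 22 7 3 0 0]
t=3: x=[0.8400 7.4000 17.6600 8.5400 3.1400 0.4200 0.0000] k=[0 5 20 8 6 0 0]
t=4: x=[0.7000 6.4000 16.2200 9.4000 5.4400 0.8400 0.0000] k=[0 7 16 8 7 0 0]
t=5: x=[0.9800 7.2800 13.6200 8.9800 6.1600 0.9800 0.0000] k=[3 5 14 8 4 2 0]
t=6: x=[3.2800 5.9800 11.9000 8.2800 4.2800 2.0000 0.2800] k=[6 8 12 10 5 4 2]
t=7: x=[6.2800 8.2800 11.1600 9.5800 5.5600 3.8600 2.2800] k=[5 5 8 8 4 2 1]
t=8: x=[5.0000 5.4200 7.5800 7.4400 4.2800 2.1400 1.1400] k=[4 5 5 7 7 4 0]
t=9: x=[4.1400 4.8600 5.2800 6.7200 6.5800 3.8600 0.5600] k=[6 8 8 4 9 1 0]
t=10: x=[6.2800 7.7200 7.4400 5.2600 7.1800 1.9800 0.1400] k=[6 9 9 5 9 3 1]
t=11: x=[6.4200 8.5800 8.4400 6.1200 7.6000 3.5600 1.2800] k=[9 8 8 6 8 7 0]
t=12: x=[8.8600 8.1400 7.7200 6.5600 7.5800 6.1600 0.9800] k=[8 6 6 8 5 3 1]
t=13: x=[7.7200 6.2800 6.2800 7.3000 5.1400 3.0000 1.2800] k=[5 4 4 9 7 6 1]
t=14: x=[4.8600 4.1400 4.7000 8.0200 7.1400 5.4400 1.7000] k=[4 4 3 6 10 6 0]
t=15: x=[4.0000 3.8600 3.5600 6.1400 8.8800 5.7200 0.8400] k=[3 3 5 3 12 8 2]
t=16: x=[3.0000 3.2800 4.4400 4.5400 10.1800 7.7200 2.8400] k=[0 4 2 7 7 9 2]
t=17: x=[0.5600 3.1600 2.9800 6.3000 7.2800 7.7400 2.9800] k=[1 1 4 7 10 5 3]
t=18: x=[1.0000 1.4200 4.0000 7.0000 8.8800 5.4200 3.2800] k=[0 0 1 6 10 5 0]
t=19: x=[0.0000 0.1400 1.5600 5.8600 8.7400 5.0000 0.7000] k=[0 3 3 3 12 4 0]
t=20: x=[0.4200 2.5800 3.0000 4.2600 9.6200 4.5600 0.5600] k=[0 5 3 6 8 4 2]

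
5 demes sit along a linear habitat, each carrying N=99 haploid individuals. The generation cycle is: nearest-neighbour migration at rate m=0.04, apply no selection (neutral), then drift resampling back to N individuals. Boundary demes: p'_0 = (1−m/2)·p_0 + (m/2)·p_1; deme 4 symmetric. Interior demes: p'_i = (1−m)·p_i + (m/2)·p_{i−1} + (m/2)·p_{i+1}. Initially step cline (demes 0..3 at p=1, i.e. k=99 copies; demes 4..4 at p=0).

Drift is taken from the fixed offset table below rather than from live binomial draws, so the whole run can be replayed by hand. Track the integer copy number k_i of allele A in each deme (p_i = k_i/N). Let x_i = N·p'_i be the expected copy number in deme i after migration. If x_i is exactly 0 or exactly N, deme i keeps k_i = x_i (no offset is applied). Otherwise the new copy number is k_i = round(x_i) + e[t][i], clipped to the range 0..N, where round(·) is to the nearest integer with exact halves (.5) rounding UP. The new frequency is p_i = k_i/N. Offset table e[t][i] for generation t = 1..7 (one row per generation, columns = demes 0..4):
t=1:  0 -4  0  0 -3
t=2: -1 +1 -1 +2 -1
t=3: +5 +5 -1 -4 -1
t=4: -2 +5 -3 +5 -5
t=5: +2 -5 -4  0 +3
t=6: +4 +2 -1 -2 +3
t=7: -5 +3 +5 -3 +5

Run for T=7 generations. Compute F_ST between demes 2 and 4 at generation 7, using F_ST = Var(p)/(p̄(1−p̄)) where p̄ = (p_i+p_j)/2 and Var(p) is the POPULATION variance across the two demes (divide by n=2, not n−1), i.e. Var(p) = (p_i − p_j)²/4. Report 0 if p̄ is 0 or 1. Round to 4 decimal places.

t=0: k=[99 99 99 99 0]
t=1: x=[99.0000 99.0000 99.0000 97.0200 1.9800] k=[99 99 99 97 0]
t=2: x=[99.0000 99.0000 98.9600 95.1000 1.9400] k=[99 99 98 97 1]
t=3: x=[99.0000 98.9800 98.0000 95.1000 2.9200] k=[99 99 97 91 2]
t=4: x=[99.0000 98.9600 96.9200 89.3400 3.7800] k=[99 99 94 94 0]
t=5: x=[99.0000 98.9000 94.1000 92.1200 1.8800] k=[99 94 90 92 5]
t=6: x=[98.9000 94.0200 90.1200 90.2200 6.7400] k=[99 96 89 88 10]
t=7: x=[98.9400 95.9200 89.1200 86.4600 11.5600] k=[94 99 94 83 17]

0.6140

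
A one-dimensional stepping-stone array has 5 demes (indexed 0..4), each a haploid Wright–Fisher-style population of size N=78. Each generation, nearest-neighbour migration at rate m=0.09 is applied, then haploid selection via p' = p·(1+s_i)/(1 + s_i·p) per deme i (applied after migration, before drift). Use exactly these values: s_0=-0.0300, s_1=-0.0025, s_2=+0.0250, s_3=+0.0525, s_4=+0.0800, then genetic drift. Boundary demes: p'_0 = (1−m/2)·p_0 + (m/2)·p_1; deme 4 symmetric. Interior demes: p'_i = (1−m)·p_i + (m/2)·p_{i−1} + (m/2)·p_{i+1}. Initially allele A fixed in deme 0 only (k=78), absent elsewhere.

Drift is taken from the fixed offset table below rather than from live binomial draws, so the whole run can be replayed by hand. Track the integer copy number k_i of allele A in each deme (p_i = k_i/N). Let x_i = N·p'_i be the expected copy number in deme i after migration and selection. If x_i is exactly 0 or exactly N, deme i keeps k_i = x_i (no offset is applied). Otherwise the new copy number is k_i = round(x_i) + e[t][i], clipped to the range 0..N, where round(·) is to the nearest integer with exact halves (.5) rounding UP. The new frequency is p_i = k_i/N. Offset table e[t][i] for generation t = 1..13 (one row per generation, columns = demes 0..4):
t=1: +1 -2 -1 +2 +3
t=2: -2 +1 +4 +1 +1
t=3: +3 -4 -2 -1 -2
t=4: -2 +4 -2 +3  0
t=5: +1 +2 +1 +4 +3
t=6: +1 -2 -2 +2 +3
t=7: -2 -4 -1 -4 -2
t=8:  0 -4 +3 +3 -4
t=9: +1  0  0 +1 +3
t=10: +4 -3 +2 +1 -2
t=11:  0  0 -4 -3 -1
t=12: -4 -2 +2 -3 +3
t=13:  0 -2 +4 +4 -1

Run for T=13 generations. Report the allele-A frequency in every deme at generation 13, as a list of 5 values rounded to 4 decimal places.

[0.5513, 0.1282, 0.1410, 0.1026, 0.0641]

t=0: k=[78 0 0 0 0]
t=1: x=[74.3865 3.5016 0.0000 0.0000 0.0000] k=[75 2 0 0 0]
t=2: x=[71.5367 5.1829 0.0922 0.0000 0.0000] k=[70 6 4 0 0]
t=3: x=[66.8317 8.7705 4.0027 0.1894 0.0000] k=[70 5 2 0 0]
t=4: x=[66.7857 7.7725 2.0948 0.0947 0.0000] k=[65 12 0 3 0]
t=5: x=[62.2353 13.8165 0.6917 2.8681 0.1458] k=[63 16 2 7 3]
t=6: x=[60.4746 17.4511 2.9237 6.9106 3.4232] k=[61 15 1 9 6]
t=7: x=[58.4877 16.4075 2.0384 8.9006 6.5844] k=[56 12 1 5 5]
t=8: x=[53.5112 13.4571 1.7160 5.0566 5.3724] k=[54 9 5 8 1]
t=9: x=[51.4441 10.8216 5.4386 7.9062 1.4183] k=[52 11 5 9 4]
t=10: x=[49.6073 12.5486 5.5765 8.9942 4.5433] k=[54 10 8 10 3]
t=11: x=[51.4896 11.8648 8.3626 10.0339 3.5681] k=[51 12 4 7 3]
t=12: x=[48.6899 13.3673 4.6007 7.0044 3.4232] k=[45 11 7 4 6]
t=13: x=[42.8829 12.3240 7.2049 4.4342 6.3443] k=[43 10 11 8 5]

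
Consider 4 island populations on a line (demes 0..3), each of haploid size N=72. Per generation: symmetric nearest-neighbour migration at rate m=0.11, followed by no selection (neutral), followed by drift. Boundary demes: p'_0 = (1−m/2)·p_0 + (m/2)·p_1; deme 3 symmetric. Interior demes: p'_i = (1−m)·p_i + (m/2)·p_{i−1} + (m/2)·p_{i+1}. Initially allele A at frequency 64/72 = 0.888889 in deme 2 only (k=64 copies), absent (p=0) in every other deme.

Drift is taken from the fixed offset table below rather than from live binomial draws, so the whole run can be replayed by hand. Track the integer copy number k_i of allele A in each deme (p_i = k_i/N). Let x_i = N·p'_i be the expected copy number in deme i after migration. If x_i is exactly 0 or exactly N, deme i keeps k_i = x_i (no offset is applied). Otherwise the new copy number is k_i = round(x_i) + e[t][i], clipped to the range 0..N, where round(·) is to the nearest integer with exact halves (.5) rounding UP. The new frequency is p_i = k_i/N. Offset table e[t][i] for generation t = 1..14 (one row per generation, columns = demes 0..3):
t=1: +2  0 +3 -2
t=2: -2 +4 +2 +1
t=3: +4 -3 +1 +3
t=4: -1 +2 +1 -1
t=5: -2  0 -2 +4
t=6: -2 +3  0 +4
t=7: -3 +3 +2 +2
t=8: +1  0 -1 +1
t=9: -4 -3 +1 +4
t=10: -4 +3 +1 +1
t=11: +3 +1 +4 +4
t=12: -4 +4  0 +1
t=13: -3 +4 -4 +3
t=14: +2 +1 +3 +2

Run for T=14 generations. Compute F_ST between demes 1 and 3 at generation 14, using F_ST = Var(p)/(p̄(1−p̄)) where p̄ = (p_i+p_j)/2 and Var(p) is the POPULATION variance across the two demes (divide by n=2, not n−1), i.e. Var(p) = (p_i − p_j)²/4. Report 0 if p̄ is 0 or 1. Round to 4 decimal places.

t=0: k=[0 0 64 0]
t=1: x=[0.0000 3.5200 56.9600 3.5200] k=[0 4 60 2]
t=2: x=[0.2200 6.8600 53.7300 5.1900] k=[0 11 56 6]
t=3: x=[0.6050 12.8700 50.7750 8.7500] k=[5 10 52 12]
t=4: x=[5.2750 12.0350 47.4900 14.2000] k=[4 14 48 13]
t=5: x=[4.5500 15.3200 44.2050 14.9250] k=[3 15 42 19]
t=6: x=[3.6600 15.8250 39.2500 20.2650] k=[2 19 39 24]
t=7: x=[2.9350 19.1650 37.0750 24.8250] k=[0 22 39 27]
t=8: x=[1.2100 21.7250 37.4050 27.6600] k=[2 22 36 29]
t=9: x=[3.1000 21.6700 34.8450 29.3850] k=[0 19 36 33]
t=10: x=[1.0450 18.8900 34.9000 33.1650] k=[0 22 36 34]
t=11: x=[1.2100 21.5600 35.1200 34.1100] k=[4 23 39 38]
t=12: x=[5.0450 22.8350 38.0650 38.0550] k=[1 27 38 39]
t=13: x=[2.4300 26.1750 37.4500 38.9450] k=[0 30 33 42]
t=14: x=[1.6500 28.5150 33.3300 41.5050] k=[4 30 36 44]

0.0378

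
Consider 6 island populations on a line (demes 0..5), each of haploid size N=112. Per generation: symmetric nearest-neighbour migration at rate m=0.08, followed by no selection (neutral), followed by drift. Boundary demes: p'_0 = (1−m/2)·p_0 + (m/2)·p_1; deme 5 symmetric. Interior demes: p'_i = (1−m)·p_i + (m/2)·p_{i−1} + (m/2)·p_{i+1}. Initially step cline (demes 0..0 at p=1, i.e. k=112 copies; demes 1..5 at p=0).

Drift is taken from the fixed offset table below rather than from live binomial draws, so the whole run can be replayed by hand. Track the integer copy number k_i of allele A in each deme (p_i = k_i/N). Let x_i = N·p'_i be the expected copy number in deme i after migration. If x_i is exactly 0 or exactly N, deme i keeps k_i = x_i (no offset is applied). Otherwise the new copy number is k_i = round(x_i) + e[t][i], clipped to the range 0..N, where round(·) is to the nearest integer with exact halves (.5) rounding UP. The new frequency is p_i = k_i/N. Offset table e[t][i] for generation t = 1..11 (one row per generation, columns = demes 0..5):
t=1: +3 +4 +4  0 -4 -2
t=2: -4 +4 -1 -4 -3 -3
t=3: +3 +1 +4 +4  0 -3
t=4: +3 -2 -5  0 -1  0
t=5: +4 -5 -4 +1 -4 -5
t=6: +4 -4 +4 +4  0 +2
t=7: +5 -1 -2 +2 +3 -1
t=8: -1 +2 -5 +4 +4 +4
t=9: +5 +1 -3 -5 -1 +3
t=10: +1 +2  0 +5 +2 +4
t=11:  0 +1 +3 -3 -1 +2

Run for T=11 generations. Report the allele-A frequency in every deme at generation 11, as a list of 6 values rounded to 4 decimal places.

[0.8839, 0.3036, 0.0446, 0.0268, 0.0357, 0.0804]

t=0: k=[112 0 0 0 0 0]
t=1: x=[107.5200 4.4800 0.0000 0.0000 0.0000 0.0000] k=[111 8 0 0 0 0]
t=2: x=[106.8800 11.8000 0.3200 0.0000 0.0000 0.0000] k=[103 16 0 0 0 0]
t=3: x=[99.5200 18.8400 0.6400 0.0000 0.0000 0.0000] k=[103 20 5 0 0 0]
t=4: x=[99.6800 22.7200 5.4000 0.2000 0.0000 0.0000] k=[103 21 0 0 0 0]
t=5: x=[99.7200 23.4400 0.8400 0.0000 0.0000 0.0000] k=[104 18 0 0 0 0]
t=6: x=[100.5600 20.7200 0.7200 0.0000 0.0000 0.0000] k=[105 17 5 0 0 0]
t=7: x=[101.4800 20.0400 5.2800 0.2000 0.0000 0.0000] k=[106 19 3 2 0 0]
t=8: x=[102.5200 21.8400 3.6000 1.9600 0.0800 0.0000] k=[102 24 0 6 4 0]
t=9: x=[98.8800 26.1600 1.2000 5.6800 3.9200 0.1600] k=[104 27 0 1 3 3]
t=10: x=[100.9200 29.0000 1.1200 1.0400 2.9200 3.0000] k=[102 31 1 6 5 7]
t=11: x=[99.1600 32.6400 2.4000 5.7600 5.1200 6.9200] k=[99 34 5 3 4 9]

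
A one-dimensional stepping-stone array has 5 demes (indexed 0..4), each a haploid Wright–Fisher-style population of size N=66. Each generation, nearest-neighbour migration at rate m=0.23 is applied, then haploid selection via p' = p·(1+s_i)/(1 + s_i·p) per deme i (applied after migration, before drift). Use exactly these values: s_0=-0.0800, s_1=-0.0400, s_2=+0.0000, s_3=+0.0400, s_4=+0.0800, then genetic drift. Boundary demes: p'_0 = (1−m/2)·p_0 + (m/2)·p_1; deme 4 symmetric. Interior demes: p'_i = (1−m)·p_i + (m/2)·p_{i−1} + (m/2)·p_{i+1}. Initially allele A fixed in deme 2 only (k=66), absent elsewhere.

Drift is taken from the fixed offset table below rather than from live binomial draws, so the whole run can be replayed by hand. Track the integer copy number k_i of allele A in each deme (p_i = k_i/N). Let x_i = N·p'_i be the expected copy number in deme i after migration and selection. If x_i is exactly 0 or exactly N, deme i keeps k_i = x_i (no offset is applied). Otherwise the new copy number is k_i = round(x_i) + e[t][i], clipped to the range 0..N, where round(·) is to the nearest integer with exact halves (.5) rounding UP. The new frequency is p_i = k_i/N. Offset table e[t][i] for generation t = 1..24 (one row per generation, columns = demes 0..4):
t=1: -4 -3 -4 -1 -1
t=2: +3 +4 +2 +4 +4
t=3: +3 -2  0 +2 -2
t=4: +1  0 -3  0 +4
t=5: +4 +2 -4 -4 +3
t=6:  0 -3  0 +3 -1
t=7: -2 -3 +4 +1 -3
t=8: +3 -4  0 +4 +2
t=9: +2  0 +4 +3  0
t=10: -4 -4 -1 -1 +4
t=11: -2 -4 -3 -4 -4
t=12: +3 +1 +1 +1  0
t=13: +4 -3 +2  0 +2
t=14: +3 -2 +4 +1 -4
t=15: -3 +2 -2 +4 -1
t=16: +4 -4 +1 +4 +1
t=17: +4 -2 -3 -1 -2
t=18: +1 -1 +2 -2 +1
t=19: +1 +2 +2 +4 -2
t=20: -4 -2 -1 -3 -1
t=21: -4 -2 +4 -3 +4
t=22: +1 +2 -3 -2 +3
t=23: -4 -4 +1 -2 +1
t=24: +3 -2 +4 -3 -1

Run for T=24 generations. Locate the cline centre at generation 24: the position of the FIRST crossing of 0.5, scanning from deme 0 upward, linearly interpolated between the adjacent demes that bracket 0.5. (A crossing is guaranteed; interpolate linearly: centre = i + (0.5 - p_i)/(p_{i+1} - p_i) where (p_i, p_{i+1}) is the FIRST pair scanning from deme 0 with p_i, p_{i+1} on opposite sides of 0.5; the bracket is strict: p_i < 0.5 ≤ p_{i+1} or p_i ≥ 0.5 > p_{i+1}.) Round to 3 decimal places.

t=0: k=[0 0 66 0 0]
t=1: x=[0.0000 7.3201 50.8200 7.8575 0.0000] k=[0 4 47 7 0]
t=2: x=[0.4234 8.1877 37.4550 11.1538 0.8686] k=[3 12 39 15 5]
t=3: x=[3.7304 13.6234 33.1350 17.1022 6.5929] k=[7 12 33 19 5]
t=4: x=[7.0336 13.3988 28.9750 19.5351 7.0821] k=[8 13 26 20 11]
t=5: x=[7.9719 13.4769 23.8150 20.2006 12.8109] k=[12 15 20 16 16]
t=6: x=[11.5299 14.7570 18.9650 16.9493 16.9512] k=[12 12 19 20 16]
t=7: x=[11.2030 12.3889 18.3100 19.9669 17.4291] k=[9 9 22 21 14]
t=8: x=[8.3713 10.1397 20.3900 20.8656 15.7075] k=[11 6 20 25 18]
t=9: x=[9.7137 7.8968 18.9650 24.2181 19.8568] k=[12 8 23 27 20]
t=10: x=[10.7674 9.8383 21.7350 26.3534 21.9167] k=[7 6 21 25 26]
t=11: x=[6.3875 7.5623 19.7350 25.2637 27.1053] k=[4 4 17 21 23]
t=12: x=[3.6979 5.2928 15.9650 21.3323 23.9311] k=[7 6 17 22 24]
t=13: x=[6.3875 7.1166 16.3100 22.2295 24.9527] k=[10 4 18 22 27]
t=14: x=[8.6630 6.0712 16.8500 22.6954 27.6533] k=[12 4 21 24 24]
t=15: x=[10.3324 6.6276 19.3900 24.2535 25.1873] k=[7 9 17 28 24]
t=16: x=[6.7104 9.3574 17.3450 26.8977 25.6561] k=[11 5 18 31 27]
t=17: x=[9.6052 6.9278 18.0000 29.6843 28.7015] k=[14 5 15 29 27]
t=18: x=[12.1182 6.9278 15.4600 27.7890 28.4688] k=[13 6 17 26 29]
t=19: x=[11.3877 7.7853 16.7700 25.9247 29.9086] k=[12 10 19 30 28]
t=20: x=[10.9851 10.8887 19.2300 29.1418 29.4797] k=[7 9 18 26 28]
t=21: x=[6.7104 9.4691 17.8850 25.9247 29.0149] k=[3 7 22 23 33]
t=22: x=[3.1966 7.9743 20.3900 24.6375 33.1194] k=[4 10 17 23 36]
t=23: x=[4.3395 9.7703 16.8850 24.4051 35.7694] k=[0 6 18 22 37]
t=24: x=[0.6353 6.4485 17.0800 23.8592 36.5349] k=[4 4 21 21 36]

3.800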